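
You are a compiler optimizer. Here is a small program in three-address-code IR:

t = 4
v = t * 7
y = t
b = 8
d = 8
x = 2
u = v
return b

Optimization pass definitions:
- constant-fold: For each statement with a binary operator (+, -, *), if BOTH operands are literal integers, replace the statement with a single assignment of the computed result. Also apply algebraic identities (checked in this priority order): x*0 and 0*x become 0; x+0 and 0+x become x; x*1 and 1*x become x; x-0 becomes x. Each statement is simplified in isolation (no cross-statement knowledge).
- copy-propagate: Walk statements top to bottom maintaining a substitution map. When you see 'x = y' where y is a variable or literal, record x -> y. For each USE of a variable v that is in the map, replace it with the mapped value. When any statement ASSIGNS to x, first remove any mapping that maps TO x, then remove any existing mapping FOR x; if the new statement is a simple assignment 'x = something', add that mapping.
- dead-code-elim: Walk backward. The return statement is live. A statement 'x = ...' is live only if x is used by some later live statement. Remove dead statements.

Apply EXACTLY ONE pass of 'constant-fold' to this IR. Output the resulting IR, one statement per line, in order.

Applying constant-fold statement-by-statement:
  [1] t = 4  (unchanged)
  [2] v = t * 7  (unchanged)
  [3] y = t  (unchanged)
  [4] b = 8  (unchanged)
  [5] d = 8  (unchanged)
  [6] x = 2  (unchanged)
  [7] u = v  (unchanged)
  [8] return b  (unchanged)
Result (8 stmts):
  t = 4
  v = t * 7
  y = t
  b = 8
  d = 8
  x = 2
  u = v
  return b

Answer: t = 4
v = t * 7
y = t
b = 8
d = 8
x = 2
u = v
return b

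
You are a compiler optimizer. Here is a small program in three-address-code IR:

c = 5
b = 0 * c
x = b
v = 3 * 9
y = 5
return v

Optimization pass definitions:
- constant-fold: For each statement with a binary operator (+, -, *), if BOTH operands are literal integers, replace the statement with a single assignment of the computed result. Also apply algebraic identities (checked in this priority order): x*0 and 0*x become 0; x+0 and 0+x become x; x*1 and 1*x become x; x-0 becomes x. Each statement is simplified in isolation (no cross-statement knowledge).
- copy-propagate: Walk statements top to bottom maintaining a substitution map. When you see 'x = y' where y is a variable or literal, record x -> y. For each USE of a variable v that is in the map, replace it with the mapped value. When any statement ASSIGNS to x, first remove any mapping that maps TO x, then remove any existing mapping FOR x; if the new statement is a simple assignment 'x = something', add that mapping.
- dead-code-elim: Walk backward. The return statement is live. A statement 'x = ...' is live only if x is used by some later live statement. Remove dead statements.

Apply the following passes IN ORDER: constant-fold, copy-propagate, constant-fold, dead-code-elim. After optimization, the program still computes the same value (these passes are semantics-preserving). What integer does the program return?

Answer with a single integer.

Initial IR:
  c = 5
  b = 0 * c
  x = b
  v = 3 * 9
  y = 5
  return v
After constant-fold (6 stmts):
  c = 5
  b = 0
  x = b
  v = 27
  y = 5
  return v
After copy-propagate (6 stmts):
  c = 5
  b = 0
  x = 0
  v = 27
  y = 5
  return 27
After constant-fold (6 stmts):
  c = 5
  b = 0
  x = 0
  v = 27
  y = 5
  return 27
After dead-code-elim (1 stmts):
  return 27
Evaluate:
  c = 5  =>  c = 5
  b = 0 * c  =>  b = 0
  x = b  =>  x = 0
  v = 3 * 9  =>  v = 27
  y = 5  =>  y = 5
  return v = 27

Answer: 27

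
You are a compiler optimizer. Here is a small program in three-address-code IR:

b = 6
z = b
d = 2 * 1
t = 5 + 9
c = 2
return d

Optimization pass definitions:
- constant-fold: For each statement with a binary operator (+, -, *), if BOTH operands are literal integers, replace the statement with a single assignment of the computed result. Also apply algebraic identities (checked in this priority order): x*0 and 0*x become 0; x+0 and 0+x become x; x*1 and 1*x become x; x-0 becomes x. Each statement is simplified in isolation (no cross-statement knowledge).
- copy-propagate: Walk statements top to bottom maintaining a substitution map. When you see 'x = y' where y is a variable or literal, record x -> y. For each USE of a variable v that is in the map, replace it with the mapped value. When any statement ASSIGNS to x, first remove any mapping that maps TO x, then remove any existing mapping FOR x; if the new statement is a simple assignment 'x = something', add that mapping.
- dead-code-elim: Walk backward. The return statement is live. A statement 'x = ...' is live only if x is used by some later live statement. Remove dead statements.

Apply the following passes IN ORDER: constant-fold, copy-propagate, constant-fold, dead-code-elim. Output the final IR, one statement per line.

Initial IR:
  b = 6
  z = b
  d = 2 * 1
  t = 5 + 9
  c = 2
  return d
After constant-fold (6 stmts):
  b = 6
  z = b
  d = 2
  t = 14
  c = 2
  return d
After copy-propagate (6 stmts):
  b = 6
  z = 6
  d = 2
  t = 14
  c = 2
  return 2
After constant-fold (6 stmts):
  b = 6
  z = 6
  d = 2
  t = 14
  c = 2
  return 2
After dead-code-elim (1 stmts):
  return 2

Answer: return 2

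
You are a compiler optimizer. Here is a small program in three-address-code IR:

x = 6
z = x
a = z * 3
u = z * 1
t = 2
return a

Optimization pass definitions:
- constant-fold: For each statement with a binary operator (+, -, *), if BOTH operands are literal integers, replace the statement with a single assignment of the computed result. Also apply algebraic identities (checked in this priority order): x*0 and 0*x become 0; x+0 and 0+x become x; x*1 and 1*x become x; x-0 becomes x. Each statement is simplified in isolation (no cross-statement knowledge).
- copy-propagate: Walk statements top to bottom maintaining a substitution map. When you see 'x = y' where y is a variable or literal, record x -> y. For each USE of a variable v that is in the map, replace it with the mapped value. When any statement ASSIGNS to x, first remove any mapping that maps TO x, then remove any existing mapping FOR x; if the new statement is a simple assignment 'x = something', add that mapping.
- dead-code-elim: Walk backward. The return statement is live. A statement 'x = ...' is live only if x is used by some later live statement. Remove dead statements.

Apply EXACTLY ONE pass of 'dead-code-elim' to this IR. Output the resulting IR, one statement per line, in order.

Answer: x = 6
z = x
a = z * 3
return a

Derivation:
Applying dead-code-elim statement-by-statement:
  [6] return a  -> KEEP (return); live=['a']
  [5] t = 2  -> DEAD (t not live)
  [4] u = z * 1  -> DEAD (u not live)
  [3] a = z * 3  -> KEEP; live=['z']
  [2] z = x  -> KEEP; live=['x']
  [1] x = 6  -> KEEP; live=[]
Result (4 stmts):
  x = 6
  z = x
  a = z * 3
  return a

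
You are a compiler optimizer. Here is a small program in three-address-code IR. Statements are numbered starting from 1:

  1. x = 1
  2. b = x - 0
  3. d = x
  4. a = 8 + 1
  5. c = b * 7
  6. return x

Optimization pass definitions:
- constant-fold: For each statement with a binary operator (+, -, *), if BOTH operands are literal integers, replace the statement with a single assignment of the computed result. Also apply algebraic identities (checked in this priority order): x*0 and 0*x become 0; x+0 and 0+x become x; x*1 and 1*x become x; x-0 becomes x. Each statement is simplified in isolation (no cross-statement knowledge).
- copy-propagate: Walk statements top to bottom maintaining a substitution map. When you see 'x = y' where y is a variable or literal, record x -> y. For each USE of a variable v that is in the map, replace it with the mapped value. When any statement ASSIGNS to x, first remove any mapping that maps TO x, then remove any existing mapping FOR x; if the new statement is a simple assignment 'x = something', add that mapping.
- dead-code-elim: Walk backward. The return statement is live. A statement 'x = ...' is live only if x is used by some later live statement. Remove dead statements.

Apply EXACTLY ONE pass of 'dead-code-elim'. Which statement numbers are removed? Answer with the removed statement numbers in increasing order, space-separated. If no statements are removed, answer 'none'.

Backward liveness scan:
Stmt 1 'x = 1': KEEP (x is live); live-in = []
Stmt 2 'b = x - 0': DEAD (b not in live set ['x'])
Stmt 3 'd = x': DEAD (d not in live set ['x'])
Stmt 4 'a = 8 + 1': DEAD (a not in live set ['x'])
Stmt 5 'c = b * 7': DEAD (c not in live set ['x'])
Stmt 6 'return x': KEEP (return); live-in = ['x']
Removed statement numbers: [2, 3, 4, 5]
Surviving IR:
  x = 1
  return x

Answer: 2 3 4 5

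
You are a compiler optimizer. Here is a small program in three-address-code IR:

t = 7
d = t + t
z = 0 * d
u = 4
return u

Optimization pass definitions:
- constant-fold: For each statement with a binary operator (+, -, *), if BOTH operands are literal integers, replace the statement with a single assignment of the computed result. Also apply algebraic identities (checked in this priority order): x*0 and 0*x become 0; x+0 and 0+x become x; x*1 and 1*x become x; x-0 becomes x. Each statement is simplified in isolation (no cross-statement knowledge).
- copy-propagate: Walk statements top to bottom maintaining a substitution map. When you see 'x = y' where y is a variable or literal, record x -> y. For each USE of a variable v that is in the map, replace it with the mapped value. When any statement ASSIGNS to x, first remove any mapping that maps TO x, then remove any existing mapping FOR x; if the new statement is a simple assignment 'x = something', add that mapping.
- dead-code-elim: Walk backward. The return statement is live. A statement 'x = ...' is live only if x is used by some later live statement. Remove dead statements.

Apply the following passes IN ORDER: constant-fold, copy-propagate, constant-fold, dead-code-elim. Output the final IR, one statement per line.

Answer: return 4

Derivation:
Initial IR:
  t = 7
  d = t + t
  z = 0 * d
  u = 4
  return u
After constant-fold (5 stmts):
  t = 7
  d = t + t
  z = 0
  u = 4
  return u
After copy-propagate (5 stmts):
  t = 7
  d = 7 + 7
  z = 0
  u = 4
  return 4
After constant-fold (5 stmts):
  t = 7
  d = 14
  z = 0
  u = 4
  return 4
After dead-code-elim (1 stmts):
  return 4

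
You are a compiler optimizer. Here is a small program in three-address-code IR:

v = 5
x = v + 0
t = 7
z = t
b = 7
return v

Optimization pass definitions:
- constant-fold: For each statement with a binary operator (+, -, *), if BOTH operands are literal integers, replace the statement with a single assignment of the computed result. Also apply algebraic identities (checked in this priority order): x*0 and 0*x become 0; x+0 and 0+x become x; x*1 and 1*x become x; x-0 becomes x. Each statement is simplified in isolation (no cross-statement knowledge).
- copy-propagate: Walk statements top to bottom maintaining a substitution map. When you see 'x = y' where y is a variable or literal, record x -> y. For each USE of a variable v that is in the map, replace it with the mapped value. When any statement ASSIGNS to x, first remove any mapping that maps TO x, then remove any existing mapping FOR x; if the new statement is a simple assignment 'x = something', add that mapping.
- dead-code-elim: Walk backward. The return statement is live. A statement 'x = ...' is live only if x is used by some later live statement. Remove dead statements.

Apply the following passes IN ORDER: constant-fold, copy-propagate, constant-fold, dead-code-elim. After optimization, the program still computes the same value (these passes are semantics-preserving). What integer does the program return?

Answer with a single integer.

Initial IR:
  v = 5
  x = v + 0
  t = 7
  z = t
  b = 7
  return v
After constant-fold (6 stmts):
  v = 5
  x = v
  t = 7
  z = t
  b = 7
  return v
After copy-propagate (6 stmts):
  v = 5
  x = 5
  t = 7
  z = 7
  b = 7
  return 5
After constant-fold (6 stmts):
  v = 5
  x = 5
  t = 7
  z = 7
  b = 7
  return 5
After dead-code-elim (1 stmts):
  return 5
Evaluate:
  v = 5  =>  v = 5
  x = v + 0  =>  x = 5
  t = 7  =>  t = 7
  z = t  =>  z = 7
  b = 7  =>  b = 7
  return v = 5

Answer: 5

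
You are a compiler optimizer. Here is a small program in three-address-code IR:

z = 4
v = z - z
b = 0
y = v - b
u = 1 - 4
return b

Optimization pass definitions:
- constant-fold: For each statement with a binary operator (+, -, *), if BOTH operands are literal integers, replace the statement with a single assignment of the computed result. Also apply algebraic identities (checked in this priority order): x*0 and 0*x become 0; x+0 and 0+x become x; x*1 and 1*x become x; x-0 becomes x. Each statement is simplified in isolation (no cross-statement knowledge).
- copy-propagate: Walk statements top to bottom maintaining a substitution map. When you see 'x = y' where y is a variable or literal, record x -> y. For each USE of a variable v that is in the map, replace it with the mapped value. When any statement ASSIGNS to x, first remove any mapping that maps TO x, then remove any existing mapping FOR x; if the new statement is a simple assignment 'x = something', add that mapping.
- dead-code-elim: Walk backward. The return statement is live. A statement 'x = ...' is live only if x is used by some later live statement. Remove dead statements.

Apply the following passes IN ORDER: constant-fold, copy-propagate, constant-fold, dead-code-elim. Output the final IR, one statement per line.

Initial IR:
  z = 4
  v = z - z
  b = 0
  y = v - b
  u = 1 - 4
  return b
After constant-fold (6 stmts):
  z = 4
  v = z - z
  b = 0
  y = v - b
  u = -3
  return b
After copy-propagate (6 stmts):
  z = 4
  v = 4 - 4
  b = 0
  y = v - 0
  u = -3
  return 0
After constant-fold (6 stmts):
  z = 4
  v = 0
  b = 0
  y = v
  u = -3
  return 0
After dead-code-elim (1 stmts):
  return 0

Answer: return 0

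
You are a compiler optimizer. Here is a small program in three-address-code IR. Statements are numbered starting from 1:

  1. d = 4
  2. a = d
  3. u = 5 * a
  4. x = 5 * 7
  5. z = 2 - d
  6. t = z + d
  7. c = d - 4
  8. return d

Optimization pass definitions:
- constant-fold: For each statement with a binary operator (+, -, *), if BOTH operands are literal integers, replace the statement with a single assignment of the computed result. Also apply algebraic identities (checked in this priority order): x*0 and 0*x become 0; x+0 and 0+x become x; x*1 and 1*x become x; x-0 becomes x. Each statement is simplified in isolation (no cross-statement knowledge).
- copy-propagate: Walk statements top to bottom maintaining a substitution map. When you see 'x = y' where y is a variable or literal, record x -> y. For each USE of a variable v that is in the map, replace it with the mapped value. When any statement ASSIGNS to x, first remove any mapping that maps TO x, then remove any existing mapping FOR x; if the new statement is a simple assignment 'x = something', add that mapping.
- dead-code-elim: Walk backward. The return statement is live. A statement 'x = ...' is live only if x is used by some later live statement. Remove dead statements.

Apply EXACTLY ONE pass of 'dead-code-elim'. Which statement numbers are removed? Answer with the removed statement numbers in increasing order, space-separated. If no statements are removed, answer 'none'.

Backward liveness scan:
Stmt 1 'd = 4': KEEP (d is live); live-in = []
Stmt 2 'a = d': DEAD (a not in live set ['d'])
Stmt 3 'u = 5 * a': DEAD (u not in live set ['d'])
Stmt 4 'x = 5 * 7': DEAD (x not in live set ['d'])
Stmt 5 'z = 2 - d': DEAD (z not in live set ['d'])
Stmt 6 't = z + d': DEAD (t not in live set ['d'])
Stmt 7 'c = d - 4': DEAD (c not in live set ['d'])
Stmt 8 'return d': KEEP (return); live-in = ['d']
Removed statement numbers: [2, 3, 4, 5, 6, 7]
Surviving IR:
  d = 4
  return d

Answer: 2 3 4 5 6 7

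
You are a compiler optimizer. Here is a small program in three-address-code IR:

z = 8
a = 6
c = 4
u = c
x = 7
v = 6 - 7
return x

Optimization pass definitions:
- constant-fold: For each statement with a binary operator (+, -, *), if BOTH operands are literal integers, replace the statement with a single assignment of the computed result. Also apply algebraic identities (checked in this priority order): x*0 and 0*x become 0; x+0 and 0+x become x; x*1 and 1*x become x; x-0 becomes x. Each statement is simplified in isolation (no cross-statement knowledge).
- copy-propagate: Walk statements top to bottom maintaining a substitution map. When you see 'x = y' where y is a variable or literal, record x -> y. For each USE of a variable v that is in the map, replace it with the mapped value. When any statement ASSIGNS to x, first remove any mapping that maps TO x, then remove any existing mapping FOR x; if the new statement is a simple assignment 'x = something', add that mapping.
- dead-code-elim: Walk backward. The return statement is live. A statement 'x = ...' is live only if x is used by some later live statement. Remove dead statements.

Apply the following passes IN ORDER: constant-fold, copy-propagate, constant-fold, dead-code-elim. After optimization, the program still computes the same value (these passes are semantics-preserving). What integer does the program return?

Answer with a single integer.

Initial IR:
  z = 8
  a = 6
  c = 4
  u = c
  x = 7
  v = 6 - 7
  return x
After constant-fold (7 stmts):
  z = 8
  a = 6
  c = 4
  u = c
  x = 7
  v = -1
  return x
After copy-propagate (7 stmts):
  z = 8
  a = 6
  c = 4
  u = 4
  x = 7
  v = -1
  return 7
After constant-fold (7 stmts):
  z = 8
  a = 6
  c = 4
  u = 4
  x = 7
  v = -1
  return 7
After dead-code-elim (1 stmts):
  return 7
Evaluate:
  z = 8  =>  z = 8
  a = 6  =>  a = 6
  c = 4  =>  c = 4
  u = c  =>  u = 4
  x = 7  =>  x = 7
  v = 6 - 7  =>  v = -1
  return x = 7

Answer: 7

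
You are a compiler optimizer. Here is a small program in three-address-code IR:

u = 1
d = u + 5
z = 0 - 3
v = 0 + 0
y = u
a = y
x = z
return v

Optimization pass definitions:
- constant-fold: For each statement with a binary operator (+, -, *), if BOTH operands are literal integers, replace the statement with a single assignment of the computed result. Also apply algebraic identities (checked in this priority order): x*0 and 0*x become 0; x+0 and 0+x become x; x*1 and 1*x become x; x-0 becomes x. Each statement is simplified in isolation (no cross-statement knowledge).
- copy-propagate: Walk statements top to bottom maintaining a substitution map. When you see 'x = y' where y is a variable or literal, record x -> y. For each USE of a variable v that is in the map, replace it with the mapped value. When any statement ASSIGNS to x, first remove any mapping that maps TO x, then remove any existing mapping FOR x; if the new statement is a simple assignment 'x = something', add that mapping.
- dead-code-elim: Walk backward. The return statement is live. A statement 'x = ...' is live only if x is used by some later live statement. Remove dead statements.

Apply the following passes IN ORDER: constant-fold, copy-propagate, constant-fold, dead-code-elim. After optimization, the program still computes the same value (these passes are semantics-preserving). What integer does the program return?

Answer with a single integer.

Answer: 0

Derivation:
Initial IR:
  u = 1
  d = u + 5
  z = 0 - 3
  v = 0 + 0
  y = u
  a = y
  x = z
  return v
After constant-fold (8 stmts):
  u = 1
  d = u + 5
  z = -3
  v = 0
  y = u
  a = y
  x = z
  return v
After copy-propagate (8 stmts):
  u = 1
  d = 1 + 5
  z = -3
  v = 0
  y = 1
  a = 1
  x = -3
  return 0
After constant-fold (8 stmts):
  u = 1
  d = 6
  z = -3
  v = 0
  y = 1
  a = 1
  x = -3
  return 0
After dead-code-elim (1 stmts):
  return 0
Evaluate:
  u = 1  =>  u = 1
  d = u + 5  =>  d = 6
  z = 0 - 3  =>  z = -3
  v = 0 + 0  =>  v = 0
  y = u  =>  y = 1
  a = y  =>  a = 1
  x = z  =>  x = -3
  return v = 0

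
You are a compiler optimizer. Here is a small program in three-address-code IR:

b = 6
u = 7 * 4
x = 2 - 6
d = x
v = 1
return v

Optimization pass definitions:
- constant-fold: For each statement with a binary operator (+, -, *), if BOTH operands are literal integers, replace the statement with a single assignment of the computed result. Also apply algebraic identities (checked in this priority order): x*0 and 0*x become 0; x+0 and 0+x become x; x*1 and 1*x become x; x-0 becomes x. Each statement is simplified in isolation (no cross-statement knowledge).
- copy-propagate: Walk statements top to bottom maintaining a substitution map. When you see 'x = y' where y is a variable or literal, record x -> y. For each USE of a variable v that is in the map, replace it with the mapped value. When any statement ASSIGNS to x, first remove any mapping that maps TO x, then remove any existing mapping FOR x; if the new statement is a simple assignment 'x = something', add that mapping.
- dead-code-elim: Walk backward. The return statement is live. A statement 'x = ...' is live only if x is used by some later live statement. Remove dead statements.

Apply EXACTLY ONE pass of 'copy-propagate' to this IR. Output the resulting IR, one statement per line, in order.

Answer: b = 6
u = 7 * 4
x = 2 - 6
d = x
v = 1
return 1

Derivation:
Applying copy-propagate statement-by-statement:
  [1] b = 6  (unchanged)
  [2] u = 7 * 4  (unchanged)
  [3] x = 2 - 6  (unchanged)
  [4] d = x  (unchanged)
  [5] v = 1  (unchanged)
  [6] return v  -> return 1
Result (6 stmts):
  b = 6
  u = 7 * 4
  x = 2 - 6
  d = x
  v = 1
  return 1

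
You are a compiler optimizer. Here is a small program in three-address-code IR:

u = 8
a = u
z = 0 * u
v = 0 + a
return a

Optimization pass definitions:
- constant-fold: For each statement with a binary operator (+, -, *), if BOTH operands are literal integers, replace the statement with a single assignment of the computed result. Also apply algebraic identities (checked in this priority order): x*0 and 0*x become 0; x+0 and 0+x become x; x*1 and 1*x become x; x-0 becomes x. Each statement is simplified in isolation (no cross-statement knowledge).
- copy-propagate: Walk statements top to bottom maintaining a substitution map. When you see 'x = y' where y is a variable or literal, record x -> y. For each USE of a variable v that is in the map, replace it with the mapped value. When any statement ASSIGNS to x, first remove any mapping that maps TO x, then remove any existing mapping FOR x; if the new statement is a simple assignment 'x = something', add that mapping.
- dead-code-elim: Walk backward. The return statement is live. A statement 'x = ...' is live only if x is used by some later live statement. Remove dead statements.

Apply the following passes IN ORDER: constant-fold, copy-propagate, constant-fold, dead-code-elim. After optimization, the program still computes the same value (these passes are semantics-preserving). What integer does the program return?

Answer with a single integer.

Initial IR:
  u = 8
  a = u
  z = 0 * u
  v = 0 + a
  return a
After constant-fold (5 stmts):
  u = 8
  a = u
  z = 0
  v = a
  return a
After copy-propagate (5 stmts):
  u = 8
  a = 8
  z = 0
  v = 8
  return 8
After constant-fold (5 stmts):
  u = 8
  a = 8
  z = 0
  v = 8
  return 8
After dead-code-elim (1 stmts):
  return 8
Evaluate:
  u = 8  =>  u = 8
  a = u  =>  a = 8
  z = 0 * u  =>  z = 0
  v = 0 + a  =>  v = 8
  return a = 8

Answer: 8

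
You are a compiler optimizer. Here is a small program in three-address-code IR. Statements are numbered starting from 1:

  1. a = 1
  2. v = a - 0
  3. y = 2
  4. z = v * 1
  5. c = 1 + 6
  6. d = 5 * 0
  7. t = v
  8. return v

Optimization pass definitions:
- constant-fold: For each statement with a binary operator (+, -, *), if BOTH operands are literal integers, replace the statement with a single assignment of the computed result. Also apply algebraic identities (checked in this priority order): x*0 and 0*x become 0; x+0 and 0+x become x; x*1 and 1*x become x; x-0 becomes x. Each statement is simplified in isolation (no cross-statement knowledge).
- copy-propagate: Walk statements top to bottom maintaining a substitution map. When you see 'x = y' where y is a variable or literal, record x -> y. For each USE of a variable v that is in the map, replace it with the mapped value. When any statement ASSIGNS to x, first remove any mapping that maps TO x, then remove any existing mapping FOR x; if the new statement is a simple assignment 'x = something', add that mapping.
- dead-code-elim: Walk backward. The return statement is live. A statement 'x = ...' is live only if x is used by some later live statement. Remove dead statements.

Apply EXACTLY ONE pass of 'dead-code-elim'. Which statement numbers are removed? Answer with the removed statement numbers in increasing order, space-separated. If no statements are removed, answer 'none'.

Answer: 3 4 5 6 7

Derivation:
Backward liveness scan:
Stmt 1 'a = 1': KEEP (a is live); live-in = []
Stmt 2 'v = a - 0': KEEP (v is live); live-in = ['a']
Stmt 3 'y = 2': DEAD (y not in live set ['v'])
Stmt 4 'z = v * 1': DEAD (z not in live set ['v'])
Stmt 5 'c = 1 + 6': DEAD (c not in live set ['v'])
Stmt 6 'd = 5 * 0': DEAD (d not in live set ['v'])
Stmt 7 't = v': DEAD (t not in live set ['v'])
Stmt 8 'return v': KEEP (return); live-in = ['v']
Removed statement numbers: [3, 4, 5, 6, 7]
Surviving IR:
  a = 1
  v = a - 0
  return v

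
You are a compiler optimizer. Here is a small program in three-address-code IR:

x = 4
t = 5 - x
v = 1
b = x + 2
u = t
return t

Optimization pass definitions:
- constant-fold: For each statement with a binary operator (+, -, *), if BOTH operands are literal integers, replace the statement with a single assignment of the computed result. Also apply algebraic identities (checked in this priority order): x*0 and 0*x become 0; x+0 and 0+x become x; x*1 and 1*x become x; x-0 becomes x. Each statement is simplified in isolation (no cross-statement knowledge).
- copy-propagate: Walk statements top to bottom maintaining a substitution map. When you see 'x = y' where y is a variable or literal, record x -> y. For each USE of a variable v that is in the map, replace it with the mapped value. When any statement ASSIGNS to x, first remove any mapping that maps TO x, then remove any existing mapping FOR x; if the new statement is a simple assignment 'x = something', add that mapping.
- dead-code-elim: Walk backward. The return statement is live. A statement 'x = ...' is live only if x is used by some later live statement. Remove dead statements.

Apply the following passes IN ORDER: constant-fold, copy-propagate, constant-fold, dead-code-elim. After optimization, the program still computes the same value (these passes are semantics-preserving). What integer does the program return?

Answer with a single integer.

Initial IR:
  x = 4
  t = 5 - x
  v = 1
  b = x + 2
  u = t
  return t
After constant-fold (6 stmts):
  x = 4
  t = 5 - x
  v = 1
  b = x + 2
  u = t
  return t
After copy-propagate (6 stmts):
  x = 4
  t = 5 - 4
  v = 1
  b = 4 + 2
  u = t
  return t
After constant-fold (6 stmts):
  x = 4
  t = 1
  v = 1
  b = 6
  u = t
  return t
After dead-code-elim (2 stmts):
  t = 1
  return t
Evaluate:
  x = 4  =>  x = 4
  t = 5 - x  =>  t = 1
  v = 1  =>  v = 1
  b = x + 2  =>  b = 6
  u = t  =>  u = 1
  return t = 1

Answer: 1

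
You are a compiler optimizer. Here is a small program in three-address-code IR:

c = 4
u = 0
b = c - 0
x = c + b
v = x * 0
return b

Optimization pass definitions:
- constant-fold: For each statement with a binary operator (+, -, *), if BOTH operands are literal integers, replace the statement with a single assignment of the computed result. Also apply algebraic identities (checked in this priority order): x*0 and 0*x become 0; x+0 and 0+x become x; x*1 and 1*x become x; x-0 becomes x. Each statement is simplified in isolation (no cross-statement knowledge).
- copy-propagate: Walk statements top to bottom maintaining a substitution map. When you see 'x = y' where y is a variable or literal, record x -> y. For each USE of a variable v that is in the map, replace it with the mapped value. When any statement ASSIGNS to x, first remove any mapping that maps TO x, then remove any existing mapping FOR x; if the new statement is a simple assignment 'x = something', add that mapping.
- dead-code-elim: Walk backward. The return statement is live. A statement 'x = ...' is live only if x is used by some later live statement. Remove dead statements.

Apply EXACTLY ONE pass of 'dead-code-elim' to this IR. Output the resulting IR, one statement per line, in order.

Applying dead-code-elim statement-by-statement:
  [6] return b  -> KEEP (return); live=['b']
  [5] v = x * 0  -> DEAD (v not live)
  [4] x = c + b  -> DEAD (x not live)
  [3] b = c - 0  -> KEEP; live=['c']
  [2] u = 0  -> DEAD (u not live)
  [1] c = 4  -> KEEP; live=[]
Result (3 stmts):
  c = 4
  b = c - 0
  return b

Answer: c = 4
b = c - 0
return b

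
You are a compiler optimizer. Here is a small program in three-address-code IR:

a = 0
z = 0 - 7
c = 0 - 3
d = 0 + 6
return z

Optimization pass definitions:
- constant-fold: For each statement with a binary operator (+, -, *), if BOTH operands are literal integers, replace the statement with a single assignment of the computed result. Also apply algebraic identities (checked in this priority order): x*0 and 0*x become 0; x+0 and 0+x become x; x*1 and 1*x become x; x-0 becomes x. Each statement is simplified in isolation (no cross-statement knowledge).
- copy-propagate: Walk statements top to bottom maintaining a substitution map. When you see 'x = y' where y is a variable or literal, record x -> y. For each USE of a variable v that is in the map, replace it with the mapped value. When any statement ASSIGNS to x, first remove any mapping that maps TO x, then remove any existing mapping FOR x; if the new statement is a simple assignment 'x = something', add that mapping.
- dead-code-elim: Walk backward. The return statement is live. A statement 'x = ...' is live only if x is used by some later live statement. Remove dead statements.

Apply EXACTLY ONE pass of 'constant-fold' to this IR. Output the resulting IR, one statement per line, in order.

Answer: a = 0
z = -7
c = -3
d = 6
return z

Derivation:
Applying constant-fold statement-by-statement:
  [1] a = 0  (unchanged)
  [2] z = 0 - 7  -> z = -7
  [3] c = 0 - 3  -> c = -3
  [4] d = 0 + 6  -> d = 6
  [5] return z  (unchanged)
Result (5 stmts):
  a = 0
  z = -7
  c = -3
  d = 6
  return z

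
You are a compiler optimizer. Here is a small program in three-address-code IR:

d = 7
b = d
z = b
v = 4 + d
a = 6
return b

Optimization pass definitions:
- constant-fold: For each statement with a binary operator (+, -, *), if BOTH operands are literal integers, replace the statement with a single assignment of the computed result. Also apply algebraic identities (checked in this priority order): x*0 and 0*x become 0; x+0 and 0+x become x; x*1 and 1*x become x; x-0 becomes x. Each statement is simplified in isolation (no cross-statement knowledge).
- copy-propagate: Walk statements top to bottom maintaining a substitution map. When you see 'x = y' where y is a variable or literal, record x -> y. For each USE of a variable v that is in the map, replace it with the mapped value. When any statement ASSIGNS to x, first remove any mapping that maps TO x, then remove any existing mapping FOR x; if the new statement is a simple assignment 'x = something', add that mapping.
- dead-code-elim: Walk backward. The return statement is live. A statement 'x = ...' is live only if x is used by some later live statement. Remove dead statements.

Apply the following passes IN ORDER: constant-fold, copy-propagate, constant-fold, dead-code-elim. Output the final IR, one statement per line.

Answer: return 7

Derivation:
Initial IR:
  d = 7
  b = d
  z = b
  v = 4 + d
  a = 6
  return b
After constant-fold (6 stmts):
  d = 7
  b = d
  z = b
  v = 4 + d
  a = 6
  return b
After copy-propagate (6 stmts):
  d = 7
  b = 7
  z = 7
  v = 4 + 7
  a = 6
  return 7
After constant-fold (6 stmts):
  d = 7
  b = 7
  z = 7
  v = 11
  a = 6
  return 7
After dead-code-elim (1 stmts):
  return 7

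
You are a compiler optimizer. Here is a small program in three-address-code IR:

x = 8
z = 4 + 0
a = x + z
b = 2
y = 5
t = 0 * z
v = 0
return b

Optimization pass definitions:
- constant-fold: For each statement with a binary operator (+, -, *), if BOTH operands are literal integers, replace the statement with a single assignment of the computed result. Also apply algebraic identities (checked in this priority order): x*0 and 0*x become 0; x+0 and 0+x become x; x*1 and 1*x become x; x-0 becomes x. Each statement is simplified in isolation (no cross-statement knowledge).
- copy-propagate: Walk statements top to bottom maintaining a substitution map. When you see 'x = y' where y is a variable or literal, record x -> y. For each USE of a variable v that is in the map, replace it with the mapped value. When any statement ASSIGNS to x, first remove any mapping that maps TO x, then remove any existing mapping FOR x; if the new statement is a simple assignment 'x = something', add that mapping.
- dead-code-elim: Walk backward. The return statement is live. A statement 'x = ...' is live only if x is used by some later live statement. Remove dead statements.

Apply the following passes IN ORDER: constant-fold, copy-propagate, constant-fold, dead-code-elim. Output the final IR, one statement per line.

Answer: return 2

Derivation:
Initial IR:
  x = 8
  z = 4 + 0
  a = x + z
  b = 2
  y = 5
  t = 0 * z
  v = 0
  return b
After constant-fold (8 stmts):
  x = 8
  z = 4
  a = x + z
  b = 2
  y = 5
  t = 0
  v = 0
  return b
After copy-propagate (8 stmts):
  x = 8
  z = 4
  a = 8 + 4
  b = 2
  y = 5
  t = 0
  v = 0
  return 2
After constant-fold (8 stmts):
  x = 8
  z = 4
  a = 12
  b = 2
  y = 5
  t = 0
  v = 0
  return 2
After dead-code-elim (1 stmts):
  return 2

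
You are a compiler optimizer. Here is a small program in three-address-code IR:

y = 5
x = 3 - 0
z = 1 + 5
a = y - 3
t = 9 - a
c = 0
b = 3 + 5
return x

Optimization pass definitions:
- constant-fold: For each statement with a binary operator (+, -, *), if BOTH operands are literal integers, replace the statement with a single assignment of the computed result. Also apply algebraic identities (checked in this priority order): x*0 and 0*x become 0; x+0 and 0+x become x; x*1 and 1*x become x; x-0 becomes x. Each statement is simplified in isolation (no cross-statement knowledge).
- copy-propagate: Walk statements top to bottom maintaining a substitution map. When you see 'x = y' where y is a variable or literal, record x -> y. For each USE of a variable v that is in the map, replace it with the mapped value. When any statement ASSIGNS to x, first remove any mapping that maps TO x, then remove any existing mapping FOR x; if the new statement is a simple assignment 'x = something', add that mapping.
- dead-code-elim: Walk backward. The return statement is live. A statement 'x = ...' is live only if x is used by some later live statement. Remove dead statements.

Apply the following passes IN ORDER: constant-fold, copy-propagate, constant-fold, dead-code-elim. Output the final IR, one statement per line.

Answer: return 3

Derivation:
Initial IR:
  y = 5
  x = 3 - 0
  z = 1 + 5
  a = y - 3
  t = 9 - a
  c = 0
  b = 3 + 5
  return x
After constant-fold (8 stmts):
  y = 5
  x = 3
  z = 6
  a = y - 3
  t = 9 - a
  c = 0
  b = 8
  return x
After copy-propagate (8 stmts):
  y = 5
  x = 3
  z = 6
  a = 5 - 3
  t = 9 - a
  c = 0
  b = 8
  return 3
After constant-fold (8 stmts):
  y = 5
  x = 3
  z = 6
  a = 2
  t = 9 - a
  c = 0
  b = 8
  return 3
After dead-code-elim (1 stmts):
  return 3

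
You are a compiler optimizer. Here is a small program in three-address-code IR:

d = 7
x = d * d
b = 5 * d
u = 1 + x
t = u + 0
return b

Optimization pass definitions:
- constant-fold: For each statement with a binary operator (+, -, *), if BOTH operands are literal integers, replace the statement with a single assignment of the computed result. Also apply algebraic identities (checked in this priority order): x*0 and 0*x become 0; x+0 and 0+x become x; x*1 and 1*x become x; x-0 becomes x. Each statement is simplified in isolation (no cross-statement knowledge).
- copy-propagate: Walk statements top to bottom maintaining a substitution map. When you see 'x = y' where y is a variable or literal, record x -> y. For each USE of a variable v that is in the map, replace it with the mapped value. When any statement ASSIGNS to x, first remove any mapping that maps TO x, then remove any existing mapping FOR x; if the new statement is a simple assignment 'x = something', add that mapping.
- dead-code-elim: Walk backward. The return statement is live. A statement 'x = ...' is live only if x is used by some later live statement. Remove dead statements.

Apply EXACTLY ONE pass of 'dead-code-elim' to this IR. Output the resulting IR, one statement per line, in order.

Applying dead-code-elim statement-by-statement:
  [6] return b  -> KEEP (return); live=['b']
  [5] t = u + 0  -> DEAD (t not live)
  [4] u = 1 + x  -> DEAD (u not live)
  [3] b = 5 * d  -> KEEP; live=['d']
  [2] x = d * d  -> DEAD (x not live)
  [1] d = 7  -> KEEP; live=[]
Result (3 stmts):
  d = 7
  b = 5 * d
  return b

Answer: d = 7
b = 5 * d
return b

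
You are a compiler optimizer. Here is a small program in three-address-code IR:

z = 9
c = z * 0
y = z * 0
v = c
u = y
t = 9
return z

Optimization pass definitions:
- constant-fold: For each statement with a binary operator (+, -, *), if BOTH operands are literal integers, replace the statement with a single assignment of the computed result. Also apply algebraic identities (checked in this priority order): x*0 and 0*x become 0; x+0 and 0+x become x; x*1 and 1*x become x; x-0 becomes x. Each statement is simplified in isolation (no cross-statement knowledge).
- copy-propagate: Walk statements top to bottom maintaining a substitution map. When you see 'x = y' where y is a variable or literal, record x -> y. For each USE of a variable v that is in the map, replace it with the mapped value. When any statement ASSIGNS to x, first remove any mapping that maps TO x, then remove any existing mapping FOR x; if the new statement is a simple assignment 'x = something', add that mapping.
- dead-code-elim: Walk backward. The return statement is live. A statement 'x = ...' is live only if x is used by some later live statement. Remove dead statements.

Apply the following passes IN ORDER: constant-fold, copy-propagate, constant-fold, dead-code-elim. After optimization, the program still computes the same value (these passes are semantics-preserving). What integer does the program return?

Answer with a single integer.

Answer: 9

Derivation:
Initial IR:
  z = 9
  c = z * 0
  y = z * 0
  v = c
  u = y
  t = 9
  return z
After constant-fold (7 stmts):
  z = 9
  c = 0
  y = 0
  v = c
  u = y
  t = 9
  return z
After copy-propagate (7 stmts):
  z = 9
  c = 0
  y = 0
  v = 0
  u = 0
  t = 9
  return 9
After constant-fold (7 stmts):
  z = 9
  c = 0
  y = 0
  v = 0
  u = 0
  t = 9
  return 9
After dead-code-elim (1 stmts):
  return 9
Evaluate:
  z = 9  =>  z = 9
  c = z * 0  =>  c = 0
  y = z * 0  =>  y = 0
  v = c  =>  v = 0
  u = y  =>  u = 0
  t = 9  =>  t = 9
  return z = 9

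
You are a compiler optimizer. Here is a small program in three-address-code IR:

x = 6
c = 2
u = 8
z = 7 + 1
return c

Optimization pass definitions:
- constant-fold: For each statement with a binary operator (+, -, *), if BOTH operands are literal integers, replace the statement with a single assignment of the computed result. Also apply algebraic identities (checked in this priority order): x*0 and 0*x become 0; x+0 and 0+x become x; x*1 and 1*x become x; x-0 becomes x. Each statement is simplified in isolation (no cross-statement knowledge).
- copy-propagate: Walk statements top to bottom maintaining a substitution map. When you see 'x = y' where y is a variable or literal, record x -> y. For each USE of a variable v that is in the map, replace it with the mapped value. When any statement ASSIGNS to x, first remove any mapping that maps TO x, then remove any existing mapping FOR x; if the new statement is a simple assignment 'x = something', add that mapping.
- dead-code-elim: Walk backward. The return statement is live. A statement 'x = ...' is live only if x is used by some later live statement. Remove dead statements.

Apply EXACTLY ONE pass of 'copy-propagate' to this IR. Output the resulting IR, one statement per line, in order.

Answer: x = 6
c = 2
u = 8
z = 7 + 1
return 2

Derivation:
Applying copy-propagate statement-by-statement:
  [1] x = 6  (unchanged)
  [2] c = 2  (unchanged)
  [3] u = 8  (unchanged)
  [4] z = 7 + 1  (unchanged)
  [5] return c  -> return 2
Result (5 stmts):
  x = 6
  c = 2
  u = 8
  z = 7 + 1
  return 2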